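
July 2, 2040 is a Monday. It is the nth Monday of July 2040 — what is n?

1st

Day 2 falls in week ⌈2/7⌉ of the month.
Days 1–7 hold the 1st Monday, 8–14 the 2nd, 15–21 the 3rd, 22–28 the 4th, 29–31 the 5th.
2 is in the range for the 1st.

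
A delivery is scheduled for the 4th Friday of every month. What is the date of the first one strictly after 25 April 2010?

28 May 2010

April 2010 starts on a Thursday; its first Friday is the 2nd, so the 4th Friday is the 23rd — 23 April 2010.
That is not after 25 April 2010, so look at May 2010.
May 2010 starts on a Saturday; its first Friday is the 7th, so the 4th Friday is the 28th — 28 May 2010.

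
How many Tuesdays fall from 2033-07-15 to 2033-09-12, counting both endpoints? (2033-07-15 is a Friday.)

8

2033-07-15 is a Friday; the first Tuesday on or after it is 2033-07-19 (4 days later).
From 2033-07-19 to 2033-09-12: 12 + 31 + 12 = 55 days (rest of July, August, September).
55 ÷ 7 = 7 full weeks with remainder 6, so 7 more Tuesdays after the first → 8.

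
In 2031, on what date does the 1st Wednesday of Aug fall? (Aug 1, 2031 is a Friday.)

Aug 6, 2031

Aug 2031 begins on a Friday, so the first Wednesday is Aug 6 (5 days later).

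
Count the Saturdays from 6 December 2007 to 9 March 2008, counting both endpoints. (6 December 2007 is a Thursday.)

14

6 December 2007 is a Thursday; the first Saturday on or after it is 8 December 2007 (2 days later).
From 8 December 2007 to 9 March 2008: 23 + 31 + 29 + 9 = 92 days (rest of December, January, February, March).
92 ÷ 7 = 13 full weeks with remainder 1, so 13 more Saturdays after the first → 14.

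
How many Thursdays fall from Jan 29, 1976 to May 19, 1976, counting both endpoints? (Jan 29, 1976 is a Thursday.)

16

Jan 29, 1976 is a Thursday; the first Thursday on or after it is Jan 29, 1976.
From Jan 29, 1976 to May 19, 1976: 2 + 29 + 31 + 30 + 19 = 111 days (rest of Jan, Feb, Mar, Apr, May).
111 ÷ 7 = 15 full weeks with remainder 6, so 15 more Thursdays after the first → 16.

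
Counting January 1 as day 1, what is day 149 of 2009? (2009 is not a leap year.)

May 29, 2009

January has 31 days (149 − 31 = 118 remain).
February has 28 days (118 − 28 = 90 remain).
March has 31 days (90 − 31 = 59 remain).
April has 30 days (59 − 30 = 29 remain).
29 into May → May 29.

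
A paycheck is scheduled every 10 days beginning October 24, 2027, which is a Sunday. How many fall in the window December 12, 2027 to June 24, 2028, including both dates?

20

Occurrences land 10·i days after October 24, 2027 for i = 0, 1, 2, …
December 12, 2027 is 49 days after the start; 49 ÷ 10 = 4 remainder 9; since the remainder is 9, round up to i = 5. First occurrence in the window: #6 on December 13, 2027 (5×10 = 50 days in).
June 24, 2028 is 244 days after the start; 244 ÷ 10 = 24 remainder 4. Last occurrence in the window: #25 on June 20, 2028.
Occurrences #6 through #25: 20 in total.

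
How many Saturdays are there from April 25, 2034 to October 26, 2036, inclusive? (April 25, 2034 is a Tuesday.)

April 25, 2034 is a Tuesday; the first Saturday on or after it is April 29, 2034 (4 days later).
From April 29, 2034 to October 26, 2036: 246 + 365 + 300 = 911 days (rest of 2034, 2035, to October 26, 2036 in 2036).
911 ÷ 7 = 130 full weeks with remainder 1, so 130 more Saturdays after the first → 131.

131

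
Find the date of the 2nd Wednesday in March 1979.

March 1979 begins on a Thursday, so the first Wednesday is March 7 (6 days later).
The 2nd Wednesday is 1 weeks later: 7 + 7 = 14.

March 14, 1979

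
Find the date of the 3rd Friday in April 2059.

April 2059 begins on a Tuesday, so the first Friday is April 4 (3 days later).
The 3rd Friday is 2 weeks later: 4 + 14 = 18.

April 18, 2059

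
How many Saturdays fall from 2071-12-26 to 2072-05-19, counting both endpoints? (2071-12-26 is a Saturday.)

2071-12-26 is a Saturday; the first Saturday on or after it is 2071-12-26.
From 2071-12-26 to 2072-05-19: 5 + 31 + 29 + 31 + 30 + 19 = 145 days (rest of December, January, February, March, April, May).
145 ÷ 7 = 20 full weeks with remainder 5, so 20 more Saturdays after the first → 21.

21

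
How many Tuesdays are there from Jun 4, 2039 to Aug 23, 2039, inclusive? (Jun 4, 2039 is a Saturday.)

12

Jun 4, 2039 is a Saturday; the first Tuesday on or after it is Jun 7, 2039 (3 days later).
From Jun 7, 2039 to Aug 23, 2039: 23 + 31 + 23 = 77 days (rest of Jun, Jul, Aug).
77 ÷ 7 = 11 full weeks with remainder 0, so 11 more Tuesdays after the first → 12.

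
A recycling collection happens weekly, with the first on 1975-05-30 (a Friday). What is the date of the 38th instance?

1976-02-13

The 38th occurrence is 37 intervals after the first: 37 × 7 = 259 days after 1975-05-30.
May has 31 days — 1 day to the end of May leaves 258.
June has 30 days (228 left).
July has 31 days (197 left).
August has 31 days (166 left).
September has 30 days (136 left).
October has 31 days (105 left).
November has 30 days (75 left).
December has 31 days (44 left).
January has 31 days (13 left).
13 days into February → 1976-02-13.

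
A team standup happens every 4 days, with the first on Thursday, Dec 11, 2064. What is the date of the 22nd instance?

The 22nd occurrence is 21 intervals after the first: 21 × 4 = 84 days after Dec 11, 2064.
Dec has 31 days — 20 days to the end of Dec leaves 64.
Jan has 31 days (33 left).
Feb has 28 days (5 left).
5 days into Mar → Mar 5, 2065.

Mar 5, 2065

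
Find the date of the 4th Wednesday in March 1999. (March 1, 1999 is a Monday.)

1999-03-24

March 1999 begins on a Monday, so the first Wednesday is March 3 (2 days later).
The 4th Wednesday is 3 weeks later: 3 + 21 = 24.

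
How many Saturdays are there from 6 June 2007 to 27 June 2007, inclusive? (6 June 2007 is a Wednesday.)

3

6 June 2007 is a Wednesday; the first Saturday on or after it is 9 June 2007 (3 days later).
From 9 June 2007 to 27 June 2007 is 27 − 9 = 18 days.
18 ÷ 7 = 2 full weeks with remainder 4, so 2 more Saturdays after the first → 3.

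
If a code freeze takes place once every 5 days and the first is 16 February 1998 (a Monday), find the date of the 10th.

The 10th occurrence is 9 intervals after the first: 9 × 5 = 45 days after 16 February 1998.
February has 28 days — 12 days to the end of February leaves 33.
March has 31 days (2 left).
2 days into April → 2 April 1998.

2 April 1998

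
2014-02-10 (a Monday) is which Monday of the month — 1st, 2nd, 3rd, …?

2nd

Day 10 falls in week ⌈10/7⌉ of the month.
Days 1–7 hold the 1st Monday, 8–14 the 2nd, 15–21 the 3rd, 22–28 the 4th, 29–31 the 5th.
10 is in the range for the 2nd.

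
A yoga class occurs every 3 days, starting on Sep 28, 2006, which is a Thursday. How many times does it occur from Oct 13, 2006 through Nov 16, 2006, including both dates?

Occurrences land 3·i days after Sep 28, 2006 for i = 0, 1, 2, …
Oct 13, 2006 is 15 days after the start; 15 ÷ 3 = 5 remainder 0. First occurrence in the window: #6 on Oct 13, 2006 (5×3 = 15 days in).
Nov 16, 2006 is 49 days after the start; 49 ÷ 3 = 16 remainder 1. Last occurrence in the window: #17 on Nov 15, 2006.
Occurrences #6 through #17: 12 in total.

12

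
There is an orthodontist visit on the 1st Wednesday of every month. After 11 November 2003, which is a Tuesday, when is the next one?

3 December 2003

November 2003 starts on a Saturday, so its 1st Wednesday is 5 November 2003 (4 days in).
That is not after 11 November 2003, so look at December 2003.
December 2003 starts on a Monday, so its 1st Wednesday is 3 December 2003 (2 days in).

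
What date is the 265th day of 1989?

January has 31 days (265 − 31 = 234 remain).
February has 28 days (234 − 28 = 206 remain).
March has 31 days (206 − 31 = 175 remain).
April has 30 days (175 − 30 = 145 remain).
May has 31 days (145 − 31 = 114 remain).
June has 30 days (114 − 30 = 84 remain).
July has 31 days (84 − 31 = 53 remain).
August has 31 days (53 − 31 = 22 remain).
22 into September → September 22.

1989-09-22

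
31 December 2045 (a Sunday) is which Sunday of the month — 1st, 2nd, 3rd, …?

Day 31 falls in week ⌈31/7⌉ of the month.
Days 1–7 hold the 1st Sunday, 8–14 the 2nd, 15–21 the 3rd, 22–28 the 4th, 29–31 the 5th.
31 is in the range for the 5th.

5th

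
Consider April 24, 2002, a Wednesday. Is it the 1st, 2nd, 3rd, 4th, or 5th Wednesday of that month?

4th

Day 24 falls in week ⌈24/7⌉ of the month.
Days 1–7 hold the 1st Wednesday, 8–14 the 2nd, 15–21 the 3rd, 22–28 the 4th, 29–31 the 5th.
24 is in the range for the 4th.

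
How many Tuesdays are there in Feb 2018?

Feb 1, 2018 is a Thursday; the first Tuesday on or after it is Feb 6, 2018 (5 days later).
From Feb 6, 2018 to Feb 28, 2018 is 28 − 6 = 22 days.
22 ÷ 7 = 3 full weeks with remainder 1, so 3 more Tuesdays after the first → 4.

4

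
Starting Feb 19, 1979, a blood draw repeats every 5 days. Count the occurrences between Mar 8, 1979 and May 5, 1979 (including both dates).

Occurrences land 5·i days after Feb 19, 1979 for i = 0, 1, 2, …
Mar 8, 1979 is 17 days after the start; 17 ÷ 5 = 3 remainder 2; since the remainder is 2, round up to i = 4. First occurrence in the window: #5 on Mar 11, 1979 (4×5 = 20 days in).
May 5, 1979 is 75 days after the start; 75 ÷ 5 = 15 remainder 0. Last occurrence in the window: #16 on May 5, 1979.
Occurrences #5 through #16: 12 in total.

12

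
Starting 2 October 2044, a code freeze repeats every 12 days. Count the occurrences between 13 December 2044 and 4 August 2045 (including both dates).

Occurrences land 12·i days after 2 October 2044 for i = 0, 1, 2, …
13 December 2044 is 72 days after the start; 72 ÷ 12 = 6 remainder 0. First occurrence in the window: #7 on 13 December 2044 (6×12 = 72 days in).
4 August 2045 is 306 days after the start; 306 ÷ 12 = 25 remainder 6. Last occurrence in the window: #26 on 29 July 2045.
Occurrences #7 through #26: 20 in total.

20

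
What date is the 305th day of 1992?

31 October 1992

January has 31 days (305 − 31 = 274 remain).
February has 29 days (274 − 29 = 245 remain).
March has 31 days (245 − 31 = 214 remain).
April has 30 days (214 − 30 = 184 remain).
May has 31 days (184 − 31 = 153 remain).
June has 30 days (153 − 30 = 123 remain).
July has 31 days (123 − 31 = 92 remain).
August has 31 days (92 − 31 = 61 remain).
September has 30 days (61 − 30 = 31 remain).
31 into October → October 31.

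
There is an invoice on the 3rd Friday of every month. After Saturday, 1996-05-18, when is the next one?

1996-06-21

May 1996 starts on a Wednesday; its first Friday is the 3rd, so the 3rd Friday is the 17th — 1996-05-17.
That is not after 1996-05-18, so look at June 1996.
June 1996 starts on a Saturday; its first Friday is the 7th, so the 3rd Friday is the 21st — 1996-06-21.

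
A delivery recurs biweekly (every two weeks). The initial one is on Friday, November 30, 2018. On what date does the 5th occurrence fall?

January 25, 2019

The 5th occurrence is 4 intervals after the first: 4 × 14 = 56 days after November 30, 2018.
November has 30 days — 0 days to the end of November leaves 56.
December has 31 days (25 left).
25 days into January → January 25, 2019.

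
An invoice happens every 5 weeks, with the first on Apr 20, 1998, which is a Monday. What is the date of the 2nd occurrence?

May 25, 1998

The 2nd occurrence is 1 interval after the first: 1 × 35 = 35 days after Apr 20, 1998.
Apr has 30 days — 10 days to the end of Apr leaves 25.
25 days into May → May 25, 1998.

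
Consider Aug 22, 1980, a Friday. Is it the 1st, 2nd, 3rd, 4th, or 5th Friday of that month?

Day 22 falls in week ⌈22/7⌉ of the month.
Days 1–7 hold the 1st Friday, 8–14 the 2nd, 15–21 the 3rd, 22–28 the 4th, 29–31 the 5th.
22 is in the range for the 4th.

4th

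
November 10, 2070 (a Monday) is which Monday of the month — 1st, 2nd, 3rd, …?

Day 10 falls in week ⌈10/7⌉ of the month.
Days 1–7 hold the 1st Monday, 8–14 the 2nd, 15–21 the 3rd, 22–28 the 4th, 29–31 the 5th.
10 is in the range for the 2nd.

2nd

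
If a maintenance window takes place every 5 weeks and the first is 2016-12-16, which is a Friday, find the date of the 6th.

The 6th occurrence is 5 intervals after the first: 5 × 35 = 175 days after 2016-12-16.
December has 31 days — 15 days to the end of December leaves 160.
January has 31 days (129 left).
February has 28 days (101 left).
March has 31 days (70 left).
April has 30 days (40 left).
May has 31 days (9 left).
9 days into June → 2017-06-09.

2017-06-09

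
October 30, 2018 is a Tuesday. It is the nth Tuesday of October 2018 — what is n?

Day 30 falls in week ⌈30/7⌉ of the month.
Days 1–7 hold the 1st Tuesday, 8–14 the 2nd, 15–21 the 3rd, 22–28 the 4th, 29–31 the 5th.
30 is in the range for the 5th.

5th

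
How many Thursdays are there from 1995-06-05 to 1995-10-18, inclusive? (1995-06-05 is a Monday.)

19

1995-06-05 is a Monday; the first Thursday on or after it is 1995-06-08 (3 days later).
From 1995-06-08 to 1995-10-18: 22 + 31 + 31 + 30 + 18 = 132 days (rest of June, July, August, September, October).
132 ÷ 7 = 18 full weeks with remainder 6, so 18 more Thursdays after the first → 19.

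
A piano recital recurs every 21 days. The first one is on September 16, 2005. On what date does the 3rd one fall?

October 28, 2005

The 3rd occurrence is 2 intervals after the first: 2 × 21 = 42 days after September 16, 2005.
September has 30 days — 14 days to the end of September leaves 28.
28 days into October → October 28, 2005.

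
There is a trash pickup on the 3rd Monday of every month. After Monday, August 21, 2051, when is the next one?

September 18, 2051

August 2051 starts on a Tuesday; its first Monday is the 7th, so the 3rd Monday is the 21st — August 21, 2051.
That is not after August 21, 2051, so look at September 2051.
September 2051 starts on a Friday; its first Monday is the 4th, so the 3rd Monday is the 18th — September 18, 2051.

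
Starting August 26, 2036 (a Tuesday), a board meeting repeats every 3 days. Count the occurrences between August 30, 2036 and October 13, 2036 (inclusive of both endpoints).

15

Occurrences land 3·i days after August 26, 2036 for i = 0, 1, 2, …
August 30, 2036 is 4 days after the start; 4 ÷ 3 = 1 remainder 1; since the remainder is 1, round up to i = 2. First occurrence in the window: #3 on September 1, 2036 (2×3 = 6 days in).
October 13, 2036 is 48 days after the start; 48 ÷ 3 = 16 remainder 0. Last occurrence in the window: #17 on October 13, 2036.
Occurrences #3 through #17: 15 in total.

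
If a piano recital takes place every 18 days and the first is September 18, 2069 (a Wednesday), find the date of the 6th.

The 6th occurrence is 5 intervals after the first: 5 × 18 = 90 days after September 18, 2069.
September has 30 days — 12 days to the end of September leaves 78.
October has 31 days (47 left).
November has 30 days (17 left).
17 days into December → December 17, 2069.

December 17, 2069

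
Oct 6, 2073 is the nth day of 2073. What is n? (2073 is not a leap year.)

Days in months before Oct: 31 + 28 + 31 + 30 + 31 + 30 + 31 + 31 + 30 = 273.
Plus 6 days into Oct → day 279.

279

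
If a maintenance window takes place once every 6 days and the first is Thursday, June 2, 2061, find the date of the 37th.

January 4, 2062

The 37th occurrence is 36 intervals after the first: 36 × 6 = 216 days after June 2, 2061.
June has 30 days — 28 days to the end of June leaves 188.
July has 31 days (157 left).
August has 31 days (126 left).
September has 30 days (96 left).
October has 31 days (65 left).
November has 30 days (35 left).
December has 31 days (4 left).
4 days into January → January 4, 2062.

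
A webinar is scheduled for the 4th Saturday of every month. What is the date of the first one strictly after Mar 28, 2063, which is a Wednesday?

Mar 2063 starts on a Thursday; its first Saturday is the 3rd, so the 4th Saturday is the 24th — Mar 24, 2063.
That is not after Mar 28, 2063, so look at Apr 2063.
Apr 2063 starts on a Sunday; its first Saturday is the 7th, so the 4th Saturday is the 28th — Apr 28, 2063.

Apr 28, 2063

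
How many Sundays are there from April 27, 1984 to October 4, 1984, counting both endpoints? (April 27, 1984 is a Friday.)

April 27, 1984 is a Friday; the first Sunday on or after it is April 29, 1984 (2 days later).
From April 29, 1984 to October 4, 1984: 1 + 31 + 30 + 31 + 31 + 30 + 4 = 158 days (rest of April, May, June, July, August, September, October).
158 ÷ 7 = 22 full weeks with remainder 4, so 22 more Sundays after the first → 23.

23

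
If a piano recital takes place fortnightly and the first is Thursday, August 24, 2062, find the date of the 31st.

The 31st occurrence is 30 intervals after the first: 30 × 14 = 420 days after August 24, 2062.
August has 31 days — 7 days to the end of August leaves 413.
From end of August to end of 2062 is 122 days (291 left).
January has 31 days (260 left).
February has 28 days (232 left).
March has 31 days (201 left).
April has 30 days (171 left).
May has 31 days (140 left).
June has 30 days (110 left).
July has 31 days (79 left).
August has 31 days (48 left).
September has 30 days (18 left).
18 days into October → October 18, 2063.

October 18, 2063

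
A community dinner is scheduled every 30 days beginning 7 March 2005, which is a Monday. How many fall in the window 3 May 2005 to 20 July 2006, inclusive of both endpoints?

15

Occurrences land 30·i days after 7 March 2005 for i = 0, 1, 2, …
3 May 2005 is 57 days after the start; 57 ÷ 30 = 1 remainder 27; since the remainder is 27, round up to i = 2. First occurrence in the window: #3 on 6 May 2005 (2×30 = 60 days in).
20 July 2006 is 500 days after the start; 500 ÷ 30 = 16 remainder 20. Last occurrence in the window: #17 on 30 June 2006.
Occurrences #3 through #17: 15 in total.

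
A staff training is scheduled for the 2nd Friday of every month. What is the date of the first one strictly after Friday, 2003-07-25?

2003-08-08

July 2003 starts on a Tuesday; its first Friday is the 4th, so the 2nd Friday is the 11th — 2003-07-11.
That is not after 2003-07-25, so look at August 2003.
August 2003 starts on a Friday; its first Friday is the 1st, so the 2nd Friday is the 8th — 2003-08-08.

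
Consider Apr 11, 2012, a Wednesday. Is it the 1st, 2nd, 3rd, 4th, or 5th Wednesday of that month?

Day 11 falls in week ⌈11/7⌉ of the month.
Days 1–7 hold the 1st Wednesday, 8–14 the 2nd, 15–21 the 3rd, 22–28 the 4th, 29–31 the 5th.
11 is in the range for the 2nd.

2nd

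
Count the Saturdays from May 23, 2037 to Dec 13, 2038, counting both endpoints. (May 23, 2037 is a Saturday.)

May 23, 2037 is a Saturday; the first Saturday on or after it is May 23, 2037.
From May 23, 2037 to Dec 13, 2038: 222 + 347 = 569 days (rest of 2037, to Dec 13, 2038 in 2038).
569 ÷ 7 = 81 full weeks with remainder 2, so 81 more Saturdays after the first → 82.

82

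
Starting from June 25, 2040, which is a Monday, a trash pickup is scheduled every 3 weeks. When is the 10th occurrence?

December 31, 2040

The 10th occurrence is 9 intervals after the first: 9 × 21 = 189 days after June 25, 2040.
June has 30 days — 5 days to the end of June leaves 184.
July has 31 days (153 left).
August has 31 days (122 left).
September has 30 days (92 left).
October has 31 days (61 left).
November has 30 days (31 left).
31 days into December → December 31, 2040.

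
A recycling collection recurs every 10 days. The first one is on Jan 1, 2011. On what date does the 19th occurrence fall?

The 19th occurrence is 18 intervals after the first: 18 × 10 = 180 days after Jan 1, 2011.
Jan has 31 days — 30 days to the end of Jan leaves 150.
Feb has 28 days (122 left).
Mar has 31 days (91 left).
Apr has 30 days (61 left).
May has 31 days (30 left).
30 days into Jun → Jun 30, 2011.

Jun 30, 2011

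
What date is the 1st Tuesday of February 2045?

7 February 2045

February 2045 begins on a Wednesday, so the first Tuesday is February 7 (6 days later).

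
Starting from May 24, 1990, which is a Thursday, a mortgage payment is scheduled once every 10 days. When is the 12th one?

Sep 11, 1990

The 12th occurrence is 11 intervals after the first: 11 × 10 = 110 days after May 24, 1990.
May has 31 days — 7 days to the end of May leaves 103.
Jun has 30 days (73 left).
Jul has 31 days (42 left).
Aug has 31 days (11 left).
11 days into Sep → Sep 11, 1990.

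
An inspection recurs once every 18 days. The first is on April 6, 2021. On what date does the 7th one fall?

The 7th occurrence is 6 intervals after the first: 6 × 18 = 108 days after April 6, 2021.
April has 30 days — 24 days to the end of April leaves 84.
May has 31 days (53 left).
June has 30 days (23 left).
23 days into July → July 23, 2021.

July 23, 2021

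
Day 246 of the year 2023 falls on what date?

2023-09-03

January has 31 days (246 − 31 = 215 remain).
February has 28 days (215 − 28 = 187 remain).
March has 31 days (187 − 31 = 156 remain).
April has 30 days (156 − 30 = 126 remain).
May has 31 days (126 − 31 = 95 remain).
June has 30 days (95 − 30 = 65 remain).
July has 31 days (65 − 31 = 34 remain).
August has 31 days (34 − 31 = 3 remain).
3 into September → September 3.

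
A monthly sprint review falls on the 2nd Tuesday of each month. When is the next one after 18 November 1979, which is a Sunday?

11 December 1979

November 1979 starts on a Thursday; its first Tuesday is the 6th, so the 2nd Tuesday is the 13th — 13 November 1979.
That is not after 18 November 1979, so look at December 1979.
December 1979 starts on a Saturday; its first Tuesday is the 4th, so the 2nd Tuesday is the 11th — 11 December 1979.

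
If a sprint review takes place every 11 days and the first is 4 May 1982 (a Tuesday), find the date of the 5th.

17 June 1982

The 5th occurrence is 4 intervals after the first: 4 × 11 = 44 days after 4 May 1982.
May has 31 days — 27 days to the end of May leaves 17.
17 days into June → 17 June 1982.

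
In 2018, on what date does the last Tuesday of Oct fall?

Oct 2018 begins on a Monday, so the first Tuesday is Oct 2 (1 day later).
Oct 2018 has 31 days. Adding weeks: 2, 9, 16, 23, 30 — the last one ≤ 31 is the 30th.

Oct 30, 2018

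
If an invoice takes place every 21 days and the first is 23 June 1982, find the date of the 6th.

The 6th occurrence is 5 intervals after the first: 5 × 21 = 105 days after 23 June 1982.
June has 30 days — 7 days to the end of June leaves 98.
July has 31 days (67 left).
August has 31 days (36 left).
September has 30 days (6 left).
6 days into October → 6 October 1982.

6 October 1982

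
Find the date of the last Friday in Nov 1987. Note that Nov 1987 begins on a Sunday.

Nov 27, 1987

Nov 1987 begins on a Sunday, so the first Friday is Nov 6 (5 days later).
Nov 1987 has 30 days. Adding weeks: 6, 13, 20, 27 — the last one ≤ 30 is the 27th.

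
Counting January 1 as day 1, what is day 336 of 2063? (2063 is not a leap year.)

January has 31 days (336 − 31 = 305 remain).
February has 28 days (305 − 28 = 277 remain).
March has 31 days (277 − 31 = 246 remain).
April has 30 days (246 − 30 = 216 remain).
May has 31 days (216 − 31 = 185 remain).
June has 30 days (185 − 30 = 155 remain).
July has 31 days (155 − 31 = 124 remain).
August has 31 days (124 − 31 = 93 remain).
September has 30 days (93 − 30 = 63 remain).
October has 31 days (63 − 31 = 32 remain).
November has 30 days (32 − 30 = 2 remain).
2 into December → December 2.

December 2, 2063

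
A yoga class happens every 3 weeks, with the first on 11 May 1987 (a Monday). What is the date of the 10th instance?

16 November 1987

The 10th occurrence is 9 intervals after the first: 9 × 21 = 189 days after 11 May 1987.
May has 31 days — 20 days to the end of May leaves 169.
June has 30 days (139 left).
July has 31 days (108 left).
August has 31 days (77 left).
September has 30 days (47 left).
October has 31 days (16 left).
16 days into November → 16 November 1987.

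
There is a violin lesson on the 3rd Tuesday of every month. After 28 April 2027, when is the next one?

April 2027 starts on a Thursday; its first Tuesday is the 6th, so the 3rd Tuesday is the 20th — 20 April 2027.
That is not after 28 April 2027, so look at May 2027.
May 2027 starts on a Saturday; its first Tuesday is the 4th, so the 3rd Tuesday is the 18th — 18 May 2027.

18 May 2027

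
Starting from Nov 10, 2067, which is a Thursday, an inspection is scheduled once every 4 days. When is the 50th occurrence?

May 24, 2068

The 50th occurrence is 49 intervals after the first: 49 × 4 = 196 days after Nov 10, 2067.
Nov has 30 days — 20 days to the end of Nov leaves 176.
Dec has 31 days (145 left).
Jan has 31 days (114 left).
Feb has 29 days (85 left).
Mar has 31 days (54 left).
Apr has 30 days (24 left).
24 days into May → May 24, 2068.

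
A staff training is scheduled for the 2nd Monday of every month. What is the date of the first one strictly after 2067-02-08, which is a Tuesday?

2067-02-14

February 2067 starts on a Tuesday; its first Monday is the 7th, so the 2nd Monday is the 14th — 2067-02-14.
2067-02-14 is after 2067-02-08, so that is the next one.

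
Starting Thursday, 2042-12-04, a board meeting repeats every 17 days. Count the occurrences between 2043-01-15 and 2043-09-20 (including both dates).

15

Occurrences land 17·i days after 2042-12-04 for i = 0, 1, 2, …
2043-01-15 is 42 days after the start; 42 ÷ 17 = 2 remainder 8; since the remainder is 8, round up to i = 3. First occurrence in the window: #4 on 2043-01-24 (3×17 = 51 days in).
2043-09-20 is 290 days after the start; 290 ÷ 17 = 17 remainder 1. Last occurrence in the window: #18 on 2043-09-19.
Occurrences #4 through #18: 15 in total.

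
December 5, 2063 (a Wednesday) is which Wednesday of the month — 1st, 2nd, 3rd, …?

Day 5 falls in week ⌈5/7⌉ of the month.
Days 1–7 hold the 1st Wednesday, 8–14 the 2nd, 15–21 the 3rd, 22–28 the 4th, 29–31 the 5th.
5 is in the range for the 1st.

1st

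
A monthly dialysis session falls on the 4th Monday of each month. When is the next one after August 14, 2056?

August 28, 2056

August 2056 starts on a Tuesday; its first Monday is the 7th, so the 4th Monday is the 28th — August 28, 2056.
August 28, 2056 is after August 14, 2056, so that is the next one.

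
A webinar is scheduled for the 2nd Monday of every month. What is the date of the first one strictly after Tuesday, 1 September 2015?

14 September 2015

September 2015 starts on a Tuesday; its first Monday is the 7th, so the 2nd Monday is the 14th — 14 September 2015.
14 September 2015 is after 1 September 2015, so that is the next one.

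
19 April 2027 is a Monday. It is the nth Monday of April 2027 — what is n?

Day 19 falls in week ⌈19/7⌉ of the month.
Days 1–7 hold the 1st Monday, 8–14 the 2nd, 15–21 the 3rd, 22–28 the 4th, 29–31 the 5th.
19 is in the range for the 3rd.

3rd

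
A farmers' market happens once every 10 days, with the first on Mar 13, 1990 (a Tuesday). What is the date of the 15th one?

Jul 31, 1990

The 15th occurrence is 14 intervals after the first: 14 × 10 = 140 days after Mar 13, 1990.
Mar has 31 days — 18 days to the end of Mar leaves 122.
Apr has 30 days (92 left).
May has 31 days (61 left).
Jun has 30 days (31 left).
31 days into Jul → Jul 31, 1990.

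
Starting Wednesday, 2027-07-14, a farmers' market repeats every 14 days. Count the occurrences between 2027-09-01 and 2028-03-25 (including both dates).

15

Occurrences land 14·i days after 2027-07-14 for i = 0, 1, 2, …
2027-09-01 is 49 days after the start; 49 ÷ 14 = 3 remainder 7; since the remainder is 7, round up to i = 4. First occurrence in the window: #5 on 2027-09-08 (4×14 = 56 days in).
2028-03-25 is 255 days after the start; 255 ÷ 14 = 18 remainder 3. Last occurrence in the window: #19 on 2028-03-22.
Occurrences #5 through #19: 15 in total.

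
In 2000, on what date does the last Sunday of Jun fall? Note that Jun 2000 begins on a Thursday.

Jun 2000 begins on a Thursday, so the first Sunday is Jun 4 (3 days later).
Jun 2000 has 30 days. Adding weeks: 4, 11, 18, 25 — the last one ≤ 30 is the 25th.

Jun 25, 2000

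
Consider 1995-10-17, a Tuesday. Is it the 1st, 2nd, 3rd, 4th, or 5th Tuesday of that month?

3rd

Day 17 falls in week ⌈17/7⌉ of the month.
Days 1–7 hold the 1st Tuesday, 8–14 the 2nd, 15–21 the 3rd, 22–28 the 4th, 29–31 the 5th.
17 is in the range for the 3rd.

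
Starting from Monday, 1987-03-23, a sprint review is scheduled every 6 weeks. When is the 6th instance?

1987-10-19

The 6th occurrence is 5 intervals after the first: 5 × 42 = 210 days after 1987-03-23.
March has 31 days — 8 days to the end of March leaves 202.
April has 30 days (172 left).
May has 31 days (141 left).
June has 30 days (111 left).
July has 31 days (80 left).
August has 31 days (49 left).
September has 30 days (19 left).
19 days into October → 1987-10-19.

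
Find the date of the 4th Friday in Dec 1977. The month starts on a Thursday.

Dec 23, 1977

Dec 1977 begins on a Thursday, so the first Friday is Dec 2 (1 day later).
The 4th Friday is 3 weeks later: 2 + 21 = 23.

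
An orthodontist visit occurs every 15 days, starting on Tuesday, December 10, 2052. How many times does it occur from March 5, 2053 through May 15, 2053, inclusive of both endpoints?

Occurrences land 15·i days after December 10, 2052 for i = 0, 1, 2, …
March 5, 2053 is 85 days after the start; 85 ÷ 15 = 5 remainder 10; since the remainder is 10, round up to i = 6. First occurrence in the window: #7 on March 10, 2053 (6×15 = 90 days in).
May 15, 2053 is 156 days after the start; 156 ÷ 15 = 10 remainder 6. Last occurrence in the window: #11 on May 9, 2053.
Occurrences #7 through #11: 5 in total.

5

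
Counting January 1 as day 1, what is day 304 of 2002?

October 31, 2002

January has 31 days (304 − 31 = 273 remain).
February has 28 days (273 − 28 = 245 remain).
March has 31 days (245 − 31 = 214 remain).
April has 30 days (214 − 30 = 184 remain).
May has 31 days (184 − 31 = 153 remain).
June has 30 days (153 − 30 = 123 remain).
July has 31 days (123 − 31 = 92 remain).
August has 31 days (92 − 31 = 61 remain).
September has 30 days (61 − 30 = 31 remain).
31 into October → October 31.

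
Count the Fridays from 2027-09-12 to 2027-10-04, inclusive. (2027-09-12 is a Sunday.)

3

2027-09-12 is a Sunday; the first Friday on or after it is 2027-09-17 (5 days later).
From 2027-09-17 to 2027-10-04: 13 + 4 = 17 days (rest of September, October).
17 ÷ 7 = 2 full weeks with remainder 3, so 2 more Fridays after the first → 3.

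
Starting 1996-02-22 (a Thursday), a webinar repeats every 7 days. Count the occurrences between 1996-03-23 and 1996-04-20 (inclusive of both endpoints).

4

Occurrences land 7·i days after 1996-02-22 for i = 0, 1, 2, …
1996-03-23 is 30 days after the start; 30 ÷ 7 = 4 remainder 2; since the remainder is 2, round up to i = 5. First occurrence in the window: #6 on 1996-03-28 (5×7 = 35 days in).
1996-04-20 is 58 days after the start; 58 ÷ 7 = 8 remainder 2. Last occurrence in the window: #9 on 1996-04-18.
Occurrences #6 through #9: 4 in total.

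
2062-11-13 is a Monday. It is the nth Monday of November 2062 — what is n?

2nd

Day 13 falls in week ⌈13/7⌉ of the month.
Days 1–7 hold the 1st Monday, 8–14 the 2nd, 15–21 the 3rd, 22–28 the 4th, 29–31 the 5th.
13 is in the range for the 2nd.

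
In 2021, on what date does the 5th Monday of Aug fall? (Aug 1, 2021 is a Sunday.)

Aug 30, 2021

Aug 2021 begins on a Sunday, so the first Monday is Aug 2 (1 day later).
The 5th Monday is 4 weeks later: 2 + 28 = 30.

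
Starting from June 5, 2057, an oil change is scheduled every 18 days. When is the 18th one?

The 18th occurrence is 17 intervals after the first: 17 × 18 = 306 days after June 5, 2057.
June has 30 days — 25 days to the end of June leaves 281.
July has 31 days (250 left).
August has 31 days (219 left).
September has 30 days (189 left).
October has 31 days (158 left).
November has 30 days (128 left).
December has 31 days (97 left).
January has 31 days (66 left).
February has 28 days (38 left).
March has 31 days (7 left).
7 days into April → April 7, 2058.

April 7, 2058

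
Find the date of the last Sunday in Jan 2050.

Jan 30, 2050

The first Sunday of Jan 2050 is Jan 2.
Jan 2050 has 31 days. Adding weeks: 2, 9, 16, 23, 30 — the last one ≤ 31 is the 30th.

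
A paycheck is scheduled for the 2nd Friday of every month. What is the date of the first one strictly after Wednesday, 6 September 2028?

8 September 2028

September 2028 starts on a Friday; its first Friday is the 1st, so the 2nd Friday is the 8th — 8 September 2028.
8 September 2028 is after 6 September 2028, so that is the next one.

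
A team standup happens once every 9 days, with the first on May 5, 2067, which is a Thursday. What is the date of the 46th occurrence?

Jun 13, 2068

The 46th occurrence is 45 intervals after the first: 45 × 9 = 405 days after May 5, 2067.
May has 31 days — 26 days to the end of May leaves 379.
Jun has 30 days (349 left).
Jul has 31 days (318 left).
Aug has 31 days (287 left).
Sep has 30 days (257 left).
Oct has 31 days (226 left).
Nov has 30 days (196 left).
Dec has 31 days (165 left).
Jan has 31 days (134 left).
Feb has 29 days (105 left).
Mar has 31 days (74 left).
Apr has 30 days (44 left).
May has 31 days (13 left).
13 days into Jun → Jun 13, 2068.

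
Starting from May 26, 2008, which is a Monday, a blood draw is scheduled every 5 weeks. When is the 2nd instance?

The 2nd occurrence is 1 interval after the first: 1 × 35 = 35 days after May 26, 2008.
May has 31 days — 5 days to the end of May leaves 30.
30 days into Jun → Jun 30, 2008.

Jun 30, 2008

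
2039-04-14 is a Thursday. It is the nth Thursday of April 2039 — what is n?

2nd

Day 14 falls in week ⌈14/7⌉ of the month.
Days 1–7 hold the 1st Thursday, 8–14 the 2nd, 15–21 the 3rd, 22–28 the 4th, 29–31 the 5th.
14 is in the range for the 2nd.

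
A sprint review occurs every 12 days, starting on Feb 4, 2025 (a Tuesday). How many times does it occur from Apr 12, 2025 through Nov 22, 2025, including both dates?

19

Occurrences land 12·i days after Feb 4, 2025 for i = 0, 1, 2, …
Apr 12, 2025 is 67 days after the start; 67 ÷ 12 = 5 remainder 7; since the remainder is 7, round up to i = 6. First occurrence in the window: #7 on Apr 17, 2025 (6×12 = 72 days in).
Nov 22, 2025 is 291 days after the start; 291 ÷ 12 = 24 remainder 3. Last occurrence in the window: #25 on Nov 19, 2025.
Occurrences #7 through #25: 19 in total.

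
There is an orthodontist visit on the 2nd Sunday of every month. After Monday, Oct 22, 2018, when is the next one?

Nov 11, 2018

Oct 2018 starts on a Monday; its first Sunday is the 7th, so the 2nd Sunday is the 14th — Oct 14, 2018.
That is not after Oct 22, 2018, so look at Nov 2018.
Nov 2018 starts on a Thursday; its first Sunday is the 4th, so the 2nd Sunday is the 11th — Nov 11, 2018.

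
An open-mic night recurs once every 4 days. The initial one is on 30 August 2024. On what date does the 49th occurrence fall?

10 March 2025

The 49th occurrence is 48 intervals after the first: 48 × 4 = 192 days after 30 August 2024.
August has 31 days — 1 day to the end of August leaves 191.
September has 30 days (161 left).
October has 31 days (130 left).
November has 30 days (100 left).
December has 31 days (69 left).
January has 31 days (38 left).
February has 28 days (10 left).
10 days into March → 10 March 2025.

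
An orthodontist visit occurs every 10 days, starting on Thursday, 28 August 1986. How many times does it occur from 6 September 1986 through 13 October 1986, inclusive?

4

Occurrences land 10·i days after 28 August 1986 for i = 0, 1, 2, …
6 September 1986 is 9 days after the start; 9 ÷ 10 = 0 remainder 9; since the remainder is 9, round up to i = 1. First occurrence in the window: #2 on 7 September 1986 (1×10 = 10 days in).
13 October 1986 is 46 days after the start; 46 ÷ 10 = 4 remainder 6. Last occurrence in the window: #5 on 7 October 1986.
Occurrences #2 through #5: 4 in total.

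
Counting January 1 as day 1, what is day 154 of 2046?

June 3, 2046

January has 31 days (154 − 31 = 123 remain).
February has 28 days (123 − 28 = 95 remain).
March has 31 days (95 − 31 = 64 remain).
April has 30 days (64 − 30 = 34 remain).
May has 31 days (34 − 31 = 3 remain).
3 into June → June 3.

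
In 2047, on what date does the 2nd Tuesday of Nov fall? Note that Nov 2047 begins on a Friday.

Nov 2047 begins on a Friday, so the first Tuesday is Nov 5 (4 days later).
The 2nd Tuesday is 1 weeks later: 5 + 7 = 12.

Nov 12, 2047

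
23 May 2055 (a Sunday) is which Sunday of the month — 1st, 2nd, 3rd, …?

Day 23 falls in week ⌈23/7⌉ of the month.
Days 1–7 hold the 1st Sunday, 8–14 the 2nd, 15–21 the 3rd, 22–28 the 4th, 29–31 the 5th.
23 is in the range for the 4th.

4th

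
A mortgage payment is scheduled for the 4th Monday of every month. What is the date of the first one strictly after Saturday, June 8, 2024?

June 2024 starts on a Saturday; its first Monday is the 3rd, so the 4th Monday is the 24th — June 24, 2024.
June 24, 2024 is after June 8, 2024, so that is the next one.

June 24, 2024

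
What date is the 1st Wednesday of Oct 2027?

Oct 6, 2027

Oct 2027 begins on a Friday, so the first Wednesday is Oct 6 (5 days later).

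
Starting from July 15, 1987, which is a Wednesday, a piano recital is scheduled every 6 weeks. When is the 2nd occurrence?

The 2nd occurrence is 1 interval after the first: 1 × 42 = 42 days after July 15, 1987.
July has 31 days — 16 days to the end of July leaves 26.
26 days into August → August 26, 1987.

August 26, 1987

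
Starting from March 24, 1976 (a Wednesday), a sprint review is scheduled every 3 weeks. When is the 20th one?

The 20th occurrence is 19 intervals after the first: 19 × 21 = 399 days after March 24, 1976.
March has 31 days — 7 days to the end of March leaves 392.
April has 30 days (362 left).
May has 31 days (331 left).
June has 30 days (301 left).
July has 31 days (270 left).
August has 31 days (239 left).
September has 30 days (209 left).
October has 31 days (178 left).
November has 30 days (148 left).
December has 31 days (117 left).
January has 31 days (86 left).
February has 28 days (58 left).
March has 31 days (27 left).
27 days into April → April 27, 1977.

April 27, 1977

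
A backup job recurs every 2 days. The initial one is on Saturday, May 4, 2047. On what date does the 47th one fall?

August 4, 2047

The 47th occurrence is 46 intervals after the first: 46 × 2 = 92 days after May 4, 2047.
May has 31 days — 27 days to the end of May leaves 65.
June has 30 days (35 left).
July has 31 days (4 left).
4 days into August → August 4, 2047.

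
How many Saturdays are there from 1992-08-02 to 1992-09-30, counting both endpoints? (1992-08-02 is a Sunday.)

1992-08-02 is a Sunday; the first Saturday on or after it is 1992-08-08 (6 days later).
From 1992-08-08 to 1992-09-30: 23 + 30 = 53 days (rest of August, September).
53 ÷ 7 = 7 full weeks with remainder 4, so 7 more Saturdays after the first → 8.

8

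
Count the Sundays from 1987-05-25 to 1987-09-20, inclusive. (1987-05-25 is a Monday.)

17

1987-05-25 is a Monday; the first Sunday on or after it is 1987-05-31 (6 days later).
From 1987-05-31 to 1987-09-20: 0 + 30 + 31 + 31 + 20 = 112 days (rest of May, June, July, August, September).
112 ÷ 7 = 16 full weeks with remainder 0, so 16 more Sundays after the first → 17.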